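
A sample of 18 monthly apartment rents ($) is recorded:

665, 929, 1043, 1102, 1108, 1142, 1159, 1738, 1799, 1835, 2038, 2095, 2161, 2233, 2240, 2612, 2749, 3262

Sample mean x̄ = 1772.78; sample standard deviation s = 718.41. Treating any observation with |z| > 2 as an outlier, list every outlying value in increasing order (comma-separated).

Cutoffs at x̄ ± 2s: 1772.78 ± 2·718.41 = [335.96, 3209.60].
3262: z = 2.07, |z| > 2 → outlier.
Every other value lies within [335.96, 3209.60].

3262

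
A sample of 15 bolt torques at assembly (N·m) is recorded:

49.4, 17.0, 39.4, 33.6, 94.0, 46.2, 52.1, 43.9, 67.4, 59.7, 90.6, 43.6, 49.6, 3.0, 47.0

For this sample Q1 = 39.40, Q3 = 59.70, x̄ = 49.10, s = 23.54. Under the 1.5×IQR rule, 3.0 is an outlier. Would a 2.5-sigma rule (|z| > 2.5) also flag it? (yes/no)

no

z = (3.0 − 49.10) / 23.54 = -1.96.
|z| = 1.96 ≤ 2.5.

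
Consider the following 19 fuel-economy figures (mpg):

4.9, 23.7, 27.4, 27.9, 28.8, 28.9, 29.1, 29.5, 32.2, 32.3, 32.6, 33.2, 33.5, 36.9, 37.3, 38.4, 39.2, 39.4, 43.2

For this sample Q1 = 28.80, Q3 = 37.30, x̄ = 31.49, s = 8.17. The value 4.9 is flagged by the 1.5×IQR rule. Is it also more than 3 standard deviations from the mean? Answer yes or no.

z = (4.9 − 31.49) / 8.17 = -3.25.
|z| = 3.25 > 3.

yes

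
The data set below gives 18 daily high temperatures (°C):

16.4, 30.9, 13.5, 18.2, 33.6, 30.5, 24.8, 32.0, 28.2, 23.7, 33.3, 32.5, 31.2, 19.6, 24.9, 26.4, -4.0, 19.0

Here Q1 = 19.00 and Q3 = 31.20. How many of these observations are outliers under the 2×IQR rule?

0

IQR = 12.20; fences at 19.00 − 24.40 = -5.40 and 31.20 + 24.40 = 55.60.
Every value lies within the cutoffs.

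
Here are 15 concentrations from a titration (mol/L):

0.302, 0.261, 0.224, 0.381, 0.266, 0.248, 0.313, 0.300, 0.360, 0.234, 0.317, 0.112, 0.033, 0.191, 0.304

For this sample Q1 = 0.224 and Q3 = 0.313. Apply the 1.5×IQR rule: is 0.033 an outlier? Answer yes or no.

yes

IQR = Q3 − Q1 = 0.313 − 0.224 = 0.089.
Lower fence = Q1 − 1.5·IQR = 0.224 − 0.1335 = 0.0905.
Upper fence = Q3 + 1.5·IQR = 0.313 + 0.1335 = 0.4465.
0.033 lies below the lower fence.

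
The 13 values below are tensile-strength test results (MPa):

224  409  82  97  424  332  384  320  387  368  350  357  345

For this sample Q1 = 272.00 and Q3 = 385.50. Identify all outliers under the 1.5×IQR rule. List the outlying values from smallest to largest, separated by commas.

IQR = Q3 − Q1 = 385.50 − 272.00 = 113.50.
Lower fence = Q1 − 1.5·IQR = 272.00 − 170.25 = 101.75.
Upper fence = Q3 + 1.5·IQR = 385.50 + 170.25 = 555.75.
82 < 101.75 → outlier.
97 < 101.75 → outlier.
All remaining values lie within [101.75, 555.75].

82, 97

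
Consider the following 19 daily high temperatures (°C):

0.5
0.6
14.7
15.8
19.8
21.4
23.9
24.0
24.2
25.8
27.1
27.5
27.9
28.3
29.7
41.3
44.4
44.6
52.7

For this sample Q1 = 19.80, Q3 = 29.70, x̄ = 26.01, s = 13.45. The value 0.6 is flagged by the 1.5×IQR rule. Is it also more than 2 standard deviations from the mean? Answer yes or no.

no

z = (0.6 − 26.01) / 13.45 = -1.89.
|z| = 1.89 ≤ 2.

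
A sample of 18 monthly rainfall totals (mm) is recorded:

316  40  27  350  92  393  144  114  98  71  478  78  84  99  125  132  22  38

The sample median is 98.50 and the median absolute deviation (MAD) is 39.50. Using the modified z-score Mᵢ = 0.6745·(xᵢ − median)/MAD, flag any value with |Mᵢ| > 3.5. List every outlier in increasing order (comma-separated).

|Mᵢ| > 3.5 ⇔ |xᵢ − 98.50| > 3.5·39.50/0.6745 = 204.97.
So outliers lie outside [-106.47, 303.47].
316: M = 3.71 → outlier.
350: M = 4.29 → outlier.
393: M = 5.03 → outlier.
478: M = 6.48 → outlier.

316, 350, 393, 478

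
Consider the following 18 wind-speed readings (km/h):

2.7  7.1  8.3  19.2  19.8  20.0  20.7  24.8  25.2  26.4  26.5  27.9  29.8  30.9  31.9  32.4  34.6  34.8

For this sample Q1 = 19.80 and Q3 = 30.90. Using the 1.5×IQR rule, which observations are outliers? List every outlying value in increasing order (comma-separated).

IQR = Q3 − Q1 = 30.90 − 19.80 = 11.10.
Lower fence = Q1 − 1.5·IQR = 19.80 − 16.65 = 3.15.
Upper fence = Q3 + 1.5·IQR = 30.90 + 16.65 = 47.55.
2.7 < 3.15 → outlier.
All remaining values lie within [3.15, 47.55].

2.7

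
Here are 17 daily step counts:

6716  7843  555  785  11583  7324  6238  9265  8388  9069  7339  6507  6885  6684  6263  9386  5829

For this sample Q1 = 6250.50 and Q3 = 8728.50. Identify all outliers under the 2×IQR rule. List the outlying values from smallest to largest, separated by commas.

555, 785

IQR = Q3 − Q1 = 8728.50 − 6250.50 = 2478.00.
Lower fence = Q1 − 2·IQR = 6250.50 − 4956.00 = 1294.50.
Upper fence = Q3 + 2·IQR = 8728.50 + 4956.00 = 13684.50.
555 < 1294.50 → outlier.
785 < 1294.50 → outlier.
All remaining values lie within [1294.50, 13684.50].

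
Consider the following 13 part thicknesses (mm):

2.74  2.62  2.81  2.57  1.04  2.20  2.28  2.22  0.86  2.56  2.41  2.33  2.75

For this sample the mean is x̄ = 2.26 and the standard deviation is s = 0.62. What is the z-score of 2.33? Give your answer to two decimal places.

z = (2.33 − 2.26) / 0.62 = 0.11.

0.11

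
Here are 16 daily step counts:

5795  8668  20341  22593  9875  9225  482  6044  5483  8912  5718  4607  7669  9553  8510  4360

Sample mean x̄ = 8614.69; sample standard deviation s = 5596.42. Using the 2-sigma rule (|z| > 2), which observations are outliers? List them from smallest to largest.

20341, 22593

Cutoffs at x̄ ± 2s: 8614.69 ± 2·5596.42 = [-2578.15, 19807.53].
20341: z = 2.10, |z| > 2 → outlier.
22593: z = 2.50, |z| > 2 → outlier.
Every other value lies within [-2578.15, 19807.53].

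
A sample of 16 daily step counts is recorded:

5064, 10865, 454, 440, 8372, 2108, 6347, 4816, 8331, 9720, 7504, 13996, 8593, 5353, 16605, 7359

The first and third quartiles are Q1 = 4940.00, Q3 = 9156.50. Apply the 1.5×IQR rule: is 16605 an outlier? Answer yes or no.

IQR = Q3 − Q1 = 9156.50 − 4940.00 = 4216.50.
Lower fence = Q1 − 1.5·IQR = 4940.00 − 6324.75 = -1384.75.
Upper fence = Q3 + 1.5·IQR = 9156.50 + 6324.75 = 15481.25.
16605 lies above the upper fence.

yes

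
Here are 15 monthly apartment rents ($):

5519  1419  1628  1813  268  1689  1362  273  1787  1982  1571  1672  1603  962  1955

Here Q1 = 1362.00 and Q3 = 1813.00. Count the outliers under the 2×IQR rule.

3

IQR = 451.00; fences at 1362.00 − 902.00 = 460.00 and 1813.00 + 902.00 = 2715.00.
Outside the cutoffs: 268, 273, 5519.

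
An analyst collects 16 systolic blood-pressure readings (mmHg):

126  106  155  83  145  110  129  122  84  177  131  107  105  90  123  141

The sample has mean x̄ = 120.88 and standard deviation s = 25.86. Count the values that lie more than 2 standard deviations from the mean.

Cutoffs: x̄ ± 2s = [69.16, 172.60].
Outside the cutoffs: 177.

1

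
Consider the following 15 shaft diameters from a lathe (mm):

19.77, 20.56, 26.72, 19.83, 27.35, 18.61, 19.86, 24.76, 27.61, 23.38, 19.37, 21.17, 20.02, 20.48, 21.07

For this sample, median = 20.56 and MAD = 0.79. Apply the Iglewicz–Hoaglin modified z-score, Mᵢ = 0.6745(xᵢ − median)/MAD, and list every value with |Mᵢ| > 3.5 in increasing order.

|Mᵢ| > 3.5 ⇔ |xᵢ − 20.56| > 3.5·0.79/0.6745 = 4.10.
So outliers lie outside [16.46, 24.66].
24.76: M = 3.59 → outlier.
26.72: M = 5.26 → outlier.
27.35: M = 5.80 → outlier.
27.61: M = 6.02 → outlier.

24.76, 26.72, 27.35, 27.61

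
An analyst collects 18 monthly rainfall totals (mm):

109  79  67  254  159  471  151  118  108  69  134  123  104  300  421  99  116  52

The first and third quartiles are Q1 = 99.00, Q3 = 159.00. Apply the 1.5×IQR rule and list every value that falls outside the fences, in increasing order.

254, 300, 421, 471

IQR = Q3 − Q1 = 159.00 − 99.00 = 60.00.
Lower fence = Q1 − 1.5·IQR = 99.00 − 90.00 = 9.00.
Upper fence = Q3 + 1.5·IQR = 159.00 + 90.00 = 249.00.
254 > 249.00 → outlier.
300 > 249.00 → outlier.
421 > 249.00 → outlier.
471 > 249.00 → outlier.
All remaining values lie within [9.00, 249.00].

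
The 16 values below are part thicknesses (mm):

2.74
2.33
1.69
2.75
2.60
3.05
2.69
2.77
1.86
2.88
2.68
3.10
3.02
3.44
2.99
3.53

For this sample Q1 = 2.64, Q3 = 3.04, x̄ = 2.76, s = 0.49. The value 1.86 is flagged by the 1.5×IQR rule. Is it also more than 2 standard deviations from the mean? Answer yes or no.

no

z = (1.86 − 2.76) / 0.49 = -1.84.
|z| = 1.84 ≤ 2.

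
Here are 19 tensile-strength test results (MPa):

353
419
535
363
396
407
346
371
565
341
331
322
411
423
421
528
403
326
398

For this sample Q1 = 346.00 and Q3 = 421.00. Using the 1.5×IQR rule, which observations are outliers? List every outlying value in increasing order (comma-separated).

535, 565

IQR = Q3 − Q1 = 421.00 − 346.00 = 75.00.
Lower fence = Q1 − 1.5·IQR = 346.00 − 112.50 = 233.50.
Upper fence = Q3 + 1.5·IQR = 421.00 + 112.50 = 533.50.
535 > 533.50 → outlier.
565 > 533.50 → outlier.
All remaining values lie within [233.50, 533.50].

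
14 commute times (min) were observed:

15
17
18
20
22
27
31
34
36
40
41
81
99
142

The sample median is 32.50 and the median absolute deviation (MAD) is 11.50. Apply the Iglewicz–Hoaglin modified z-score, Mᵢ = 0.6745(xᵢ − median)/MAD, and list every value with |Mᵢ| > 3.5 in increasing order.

99, 142

|Mᵢ| > 3.5 ⇔ |xᵢ − 32.50| > 3.5·11.50/0.6745 = 59.67.
So outliers lie outside [-27.17, 92.17].
99: M = 3.90 → outlier.
142: M = 6.42 → outlier.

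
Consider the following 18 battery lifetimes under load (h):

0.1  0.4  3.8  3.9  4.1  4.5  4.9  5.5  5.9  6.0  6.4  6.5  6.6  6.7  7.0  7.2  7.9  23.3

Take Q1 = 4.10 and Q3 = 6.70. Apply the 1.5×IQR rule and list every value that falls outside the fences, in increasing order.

IQR = Q3 − Q1 = 6.70 − 4.10 = 2.60.
Lower fence = Q1 − 1.5·IQR = 4.10 − 3.90 = 0.20.
Upper fence = Q3 + 1.5·IQR = 6.70 + 3.90 = 10.60.
0.1 < 0.20 → outlier.
23.3 > 10.60 → outlier.
All remaining values lie within [0.20, 10.60].

0.1, 23.3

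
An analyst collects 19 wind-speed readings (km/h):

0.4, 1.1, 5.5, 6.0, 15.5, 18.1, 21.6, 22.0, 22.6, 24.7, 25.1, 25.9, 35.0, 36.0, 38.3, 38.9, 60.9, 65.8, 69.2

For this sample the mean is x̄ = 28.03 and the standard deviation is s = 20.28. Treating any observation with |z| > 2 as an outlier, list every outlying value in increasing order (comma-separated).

69.2

Cutoffs at x̄ ± 2s: 28.03 ± 2·20.28 = [-12.53, 68.59].
69.2: z = 2.03, |z| > 2 → outlier.
Every other value lies within [-12.53, 68.59].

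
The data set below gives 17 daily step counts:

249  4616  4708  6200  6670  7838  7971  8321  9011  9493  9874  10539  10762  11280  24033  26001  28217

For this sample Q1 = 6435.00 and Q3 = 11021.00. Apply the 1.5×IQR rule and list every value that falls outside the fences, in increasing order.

24033, 26001, 28217

IQR = Q3 − Q1 = 11021.00 − 6435.00 = 4586.00.
Lower fence = Q1 − 1.5·IQR = 6435.00 − 6879.00 = -444.00.
Upper fence = Q3 + 1.5·IQR = 11021.00 + 6879.00 = 17900.00.
24033 > 17900.00 → outlier.
26001 > 17900.00 → outlier.
28217 > 17900.00 → outlier.
All remaining values lie within [-444.00, 17900.00].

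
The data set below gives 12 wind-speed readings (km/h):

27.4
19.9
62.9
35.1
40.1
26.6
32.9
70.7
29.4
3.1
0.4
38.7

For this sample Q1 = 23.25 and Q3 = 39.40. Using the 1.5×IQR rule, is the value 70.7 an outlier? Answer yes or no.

IQR = Q3 − Q1 = 39.40 − 23.25 = 16.15.
Lower fence = Q1 − 1.5·IQR = 23.25 − 24.225 = -0.975.
Upper fence = Q3 + 1.5·IQR = 39.40 + 24.225 = 63.625.
70.7 lies above the upper fence.

yes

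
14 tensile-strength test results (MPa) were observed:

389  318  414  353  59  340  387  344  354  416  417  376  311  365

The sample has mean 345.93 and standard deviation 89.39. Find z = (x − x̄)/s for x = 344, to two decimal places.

z = (344 − 345.93) / 89.39 = -0.02.

-0.02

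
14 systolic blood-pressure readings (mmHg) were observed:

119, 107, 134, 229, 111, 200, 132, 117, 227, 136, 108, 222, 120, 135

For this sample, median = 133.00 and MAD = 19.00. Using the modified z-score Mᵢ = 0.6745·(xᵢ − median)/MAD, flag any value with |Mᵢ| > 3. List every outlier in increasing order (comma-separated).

|Mᵢ| > 3 ⇔ |xᵢ − 133.00| > 3·19.00/0.6745 = 84.51.
So outliers lie outside [48.49, 217.51].
222: M = 3.16 → outlier.
227: M = 3.34 → outlier.
229: M = 3.41 → outlier.

222, 227, 229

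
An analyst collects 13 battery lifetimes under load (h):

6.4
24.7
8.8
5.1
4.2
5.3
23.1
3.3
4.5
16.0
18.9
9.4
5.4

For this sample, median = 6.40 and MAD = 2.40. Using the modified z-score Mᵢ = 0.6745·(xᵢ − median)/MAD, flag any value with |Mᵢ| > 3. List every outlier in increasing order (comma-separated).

|Mᵢ| > 3 ⇔ |xᵢ − 6.40| > 3·2.40/0.6745 = 10.67.
So outliers lie outside [-4.27, 17.07].
18.9: M = 3.51 → outlier.
23.1: M = 4.69 → outlier.
24.7: M = 5.14 → outlier.

18.9, 23.1, 24.7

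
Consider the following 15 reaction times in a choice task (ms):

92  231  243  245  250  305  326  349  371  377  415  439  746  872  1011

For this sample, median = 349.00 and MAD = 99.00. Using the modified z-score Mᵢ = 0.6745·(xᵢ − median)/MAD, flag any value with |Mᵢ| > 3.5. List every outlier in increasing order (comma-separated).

872, 1011

|Mᵢ| > 3.5 ⇔ |xᵢ − 349.00| > 3.5·99.00/0.6745 = 513.71.
So outliers lie outside [-164.71, 862.71].
872: M = 3.56 → outlier.
1011: M = 4.51 → outlier.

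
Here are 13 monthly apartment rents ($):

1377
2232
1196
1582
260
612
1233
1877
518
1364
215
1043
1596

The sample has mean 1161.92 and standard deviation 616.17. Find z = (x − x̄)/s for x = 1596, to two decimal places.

0.70

z = (1596 − 1161.92) / 616.17 = 0.70.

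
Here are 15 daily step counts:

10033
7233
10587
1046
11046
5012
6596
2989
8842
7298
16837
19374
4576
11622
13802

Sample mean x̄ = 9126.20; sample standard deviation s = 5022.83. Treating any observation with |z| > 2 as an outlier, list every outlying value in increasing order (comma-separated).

Cutoffs at x̄ ± 2s: 9126.20 ± 2·5022.83 = [-919.46, 19171.86].
19374: z = 2.04, |z| > 2 → outlier.
Every other value lies within [-919.46, 19171.86].

19374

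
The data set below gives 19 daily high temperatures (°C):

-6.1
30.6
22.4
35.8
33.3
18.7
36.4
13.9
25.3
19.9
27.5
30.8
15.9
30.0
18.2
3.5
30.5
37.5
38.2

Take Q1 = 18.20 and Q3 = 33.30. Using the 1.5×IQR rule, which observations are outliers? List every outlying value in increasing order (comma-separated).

IQR = Q3 − Q1 = 33.30 − 18.20 = 15.10.
Lower fence = Q1 − 1.5·IQR = 18.20 − 22.65 = -4.45.
Upper fence = Q3 + 1.5·IQR = 33.30 + 22.65 = 55.95.
-6.1 < -4.45 → outlier.
All remaining values lie within [-4.45, 55.95].

-6.1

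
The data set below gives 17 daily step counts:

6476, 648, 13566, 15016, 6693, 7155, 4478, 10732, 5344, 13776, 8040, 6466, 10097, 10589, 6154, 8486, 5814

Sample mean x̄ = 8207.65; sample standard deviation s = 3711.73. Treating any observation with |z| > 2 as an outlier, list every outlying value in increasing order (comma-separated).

648

Cutoffs at x̄ ± 2s: 8207.65 ± 2·3711.73 = [784.19, 15631.11].
648: z = -2.04, |z| > 2 → outlier.
Every other value lies within [784.19, 15631.11].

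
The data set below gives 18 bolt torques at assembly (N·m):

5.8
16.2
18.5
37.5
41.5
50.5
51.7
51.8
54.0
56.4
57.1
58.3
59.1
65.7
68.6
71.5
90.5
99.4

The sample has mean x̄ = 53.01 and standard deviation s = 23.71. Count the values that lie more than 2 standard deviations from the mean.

Cutoffs: x̄ ± 2s = [5.59, 100.43].
Every value lies within the cutoffs.

0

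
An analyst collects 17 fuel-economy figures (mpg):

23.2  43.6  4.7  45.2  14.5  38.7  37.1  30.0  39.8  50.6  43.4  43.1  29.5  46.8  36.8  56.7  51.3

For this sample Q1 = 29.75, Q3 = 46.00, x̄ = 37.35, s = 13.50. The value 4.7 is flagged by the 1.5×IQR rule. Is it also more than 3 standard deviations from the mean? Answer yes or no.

no

z = (4.7 − 37.35) / 13.50 = -2.42.
|z| = 2.42 ≤ 3.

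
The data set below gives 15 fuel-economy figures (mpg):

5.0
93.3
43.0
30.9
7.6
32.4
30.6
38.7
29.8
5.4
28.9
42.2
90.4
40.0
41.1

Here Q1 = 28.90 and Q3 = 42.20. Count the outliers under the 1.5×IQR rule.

5

IQR = 13.30; fences at 28.90 − 19.95 = 8.95 and 42.20 + 19.95 = 62.15.
Outside the cutoffs: 5.0, 5.4, 7.6, 90.4, 93.3.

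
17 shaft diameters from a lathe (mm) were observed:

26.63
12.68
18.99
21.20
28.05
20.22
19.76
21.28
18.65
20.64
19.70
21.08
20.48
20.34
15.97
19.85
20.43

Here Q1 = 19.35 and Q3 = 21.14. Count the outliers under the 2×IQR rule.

IQR = 1.79; fences at 19.35 − 3.58 = 15.77 and 21.14 + 3.58 = 24.72.
Outside the cutoffs: 12.68, 26.63, 28.05.

3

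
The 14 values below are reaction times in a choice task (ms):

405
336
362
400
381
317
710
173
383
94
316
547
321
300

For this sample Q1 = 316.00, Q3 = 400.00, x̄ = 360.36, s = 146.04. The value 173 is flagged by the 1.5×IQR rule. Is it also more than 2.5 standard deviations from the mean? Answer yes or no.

z = (173 − 360.36) / 146.04 = -1.28.
|z| = 1.28 ≤ 2.5.

no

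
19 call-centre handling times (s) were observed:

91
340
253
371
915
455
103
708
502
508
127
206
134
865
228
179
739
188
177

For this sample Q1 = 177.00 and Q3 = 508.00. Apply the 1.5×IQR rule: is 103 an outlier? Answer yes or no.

IQR = Q3 − Q1 = 508.00 − 177.00 = 331.00.
Lower fence = Q1 − 1.5·IQR = 177.00 − 496.50 = -319.50.
Upper fence = Q3 + 1.5·IQR = 508.00 + 496.50 = 1004.50.
103 lies within [-319.50, 1004.50].

no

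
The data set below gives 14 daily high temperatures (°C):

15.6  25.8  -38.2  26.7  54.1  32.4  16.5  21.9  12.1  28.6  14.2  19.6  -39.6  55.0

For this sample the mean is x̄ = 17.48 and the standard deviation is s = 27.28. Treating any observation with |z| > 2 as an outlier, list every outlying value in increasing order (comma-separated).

Cutoffs at x̄ ± 2s: 17.48 ± 2·27.28 = [-37.08, 72.04].
-39.6: z = -2.09, |z| > 2 → outlier.
-38.2: z = -2.04, |z| > 2 → outlier.
Every other value lies within [-37.08, 72.04].

-39.6, -38.2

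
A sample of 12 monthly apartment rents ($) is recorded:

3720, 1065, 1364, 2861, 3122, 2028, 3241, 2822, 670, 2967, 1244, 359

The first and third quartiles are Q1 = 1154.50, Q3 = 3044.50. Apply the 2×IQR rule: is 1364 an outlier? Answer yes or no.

no

IQR = Q3 − Q1 = 3044.50 − 1154.50 = 1890.00.
Lower fence = Q1 − 2·IQR = 1154.50 − 3780.00 = -2625.50.
Upper fence = Q3 + 2·IQR = 3044.50 + 3780.00 = 6824.50.
1364 lies within [-2625.50, 6824.50].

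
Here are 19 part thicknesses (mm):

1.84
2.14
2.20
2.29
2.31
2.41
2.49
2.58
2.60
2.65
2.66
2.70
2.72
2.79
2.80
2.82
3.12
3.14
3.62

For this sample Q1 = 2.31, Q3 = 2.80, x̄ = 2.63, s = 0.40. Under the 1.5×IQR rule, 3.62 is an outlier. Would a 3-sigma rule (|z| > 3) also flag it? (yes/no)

no

z = (3.62 − 2.63) / 0.40 = 2.48.
|z| = 2.48 ≤ 3.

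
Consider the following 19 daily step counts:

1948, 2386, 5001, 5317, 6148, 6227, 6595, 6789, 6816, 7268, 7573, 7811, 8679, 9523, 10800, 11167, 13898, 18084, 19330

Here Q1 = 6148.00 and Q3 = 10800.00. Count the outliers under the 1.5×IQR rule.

IQR = 4652.00; fences at 6148.00 − 6978.00 = -830.00 and 10800.00 + 6978.00 = 17778.00.
Outside the cutoffs: 18084, 19330.

2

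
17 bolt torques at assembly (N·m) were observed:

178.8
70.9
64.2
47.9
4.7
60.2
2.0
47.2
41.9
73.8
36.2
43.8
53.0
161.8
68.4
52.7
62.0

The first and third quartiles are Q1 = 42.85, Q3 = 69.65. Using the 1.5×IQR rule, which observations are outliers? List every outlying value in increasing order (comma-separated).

IQR = Q3 − Q1 = 69.65 − 42.85 = 26.80.
Lower fence = Q1 − 1.5·IQR = 42.85 − 40.20 = 2.65.
Upper fence = Q3 + 1.5·IQR = 69.65 + 40.20 = 109.85.
2.0 < 2.65 → outlier.
161.8 > 109.85 → outlier.
178.8 > 109.85 → outlier.
All remaining values lie within [2.65, 109.85].

2.0, 161.8, 178.8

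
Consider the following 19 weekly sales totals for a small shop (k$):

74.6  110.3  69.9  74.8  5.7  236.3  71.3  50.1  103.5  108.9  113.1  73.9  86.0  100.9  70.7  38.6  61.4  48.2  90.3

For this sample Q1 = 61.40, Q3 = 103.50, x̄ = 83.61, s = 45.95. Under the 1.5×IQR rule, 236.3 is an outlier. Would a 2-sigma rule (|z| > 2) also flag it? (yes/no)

yes

z = (236.3 − 83.61) / 45.95 = 3.32.
|z| = 3.32 > 2.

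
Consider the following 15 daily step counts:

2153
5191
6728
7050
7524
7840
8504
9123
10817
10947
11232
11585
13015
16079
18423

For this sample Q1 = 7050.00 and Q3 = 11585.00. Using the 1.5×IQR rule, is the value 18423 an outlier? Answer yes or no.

yes

IQR = Q3 − Q1 = 11585.00 − 7050.00 = 4535.00.
Lower fence = Q1 − 1.5·IQR = 7050.00 − 6802.50 = 247.50.
Upper fence = Q3 + 1.5·IQR = 11585.00 + 6802.50 = 18387.50.
18423 lies above the upper fence.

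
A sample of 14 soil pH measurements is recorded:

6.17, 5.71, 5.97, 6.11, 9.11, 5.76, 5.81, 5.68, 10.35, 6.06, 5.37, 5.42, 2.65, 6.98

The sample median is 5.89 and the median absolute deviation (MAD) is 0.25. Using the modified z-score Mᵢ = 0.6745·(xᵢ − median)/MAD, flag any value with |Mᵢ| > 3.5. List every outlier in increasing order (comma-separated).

|Mᵢ| > 3.5 ⇔ |xᵢ − 5.89| > 3.5·0.25/0.6745 = 1.30.
So outliers lie outside [4.59, 7.19].
2.65: M = -8.74 → outlier.
9.11: M = 8.69 → outlier.
10.35: M = 12.03 → outlier.

2.65, 9.11, 10.35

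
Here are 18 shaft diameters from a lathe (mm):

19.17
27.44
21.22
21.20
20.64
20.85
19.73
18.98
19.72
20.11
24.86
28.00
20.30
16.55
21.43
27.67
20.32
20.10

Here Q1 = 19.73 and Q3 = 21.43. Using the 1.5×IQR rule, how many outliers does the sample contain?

5

IQR = 1.70; fences at 19.73 − 2.55 = 17.18 and 21.43 + 2.55 = 23.98.
Outside the cutoffs: 16.55, 24.86, 27.44, 27.67, 28.00.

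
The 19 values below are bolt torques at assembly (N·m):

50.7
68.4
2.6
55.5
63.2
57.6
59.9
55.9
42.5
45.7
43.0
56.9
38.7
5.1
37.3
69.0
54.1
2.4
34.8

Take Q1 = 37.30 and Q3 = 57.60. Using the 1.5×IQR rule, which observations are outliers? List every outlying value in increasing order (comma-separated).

IQR = Q3 − Q1 = 57.60 − 37.30 = 20.30.
Lower fence = Q1 − 1.5·IQR = 37.30 − 30.45 = 6.85.
Upper fence = Q3 + 1.5·IQR = 57.60 + 30.45 = 88.05.
2.4 < 6.85 → outlier.
2.6 < 6.85 → outlier.
5.1 < 6.85 → outlier.
All remaining values lie within [6.85, 88.05].

2.4, 2.6, 5.1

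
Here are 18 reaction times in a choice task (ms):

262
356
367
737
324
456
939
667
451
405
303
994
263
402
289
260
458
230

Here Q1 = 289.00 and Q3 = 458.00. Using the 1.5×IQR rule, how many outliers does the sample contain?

IQR = 169.00; fences at 289.00 − 253.50 = 35.50 and 458.00 + 253.50 = 711.50.
Outside the cutoffs: 737, 939, 994.

3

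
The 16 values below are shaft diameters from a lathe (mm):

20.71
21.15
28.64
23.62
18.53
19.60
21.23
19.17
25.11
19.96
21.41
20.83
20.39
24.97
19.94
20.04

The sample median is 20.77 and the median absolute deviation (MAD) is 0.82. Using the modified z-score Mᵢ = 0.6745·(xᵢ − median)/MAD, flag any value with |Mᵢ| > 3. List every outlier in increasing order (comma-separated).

24.97, 25.11, 28.64

|Mᵢ| > 3 ⇔ |xᵢ − 20.77| > 3·0.82/0.6745 = 3.65.
So outliers lie outside [17.12, 24.42].
24.97: M = 3.45 → outlier.
25.11: M = 3.57 → outlier.
28.64: M = 6.47 → outlier.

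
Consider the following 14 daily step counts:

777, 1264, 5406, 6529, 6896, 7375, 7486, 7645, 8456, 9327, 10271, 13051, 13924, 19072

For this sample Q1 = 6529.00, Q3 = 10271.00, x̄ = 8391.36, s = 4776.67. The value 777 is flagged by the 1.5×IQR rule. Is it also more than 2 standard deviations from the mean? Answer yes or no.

no

z = (777 − 8391.36) / 4776.67 = -1.59.
|z| = 1.59 ≤ 2.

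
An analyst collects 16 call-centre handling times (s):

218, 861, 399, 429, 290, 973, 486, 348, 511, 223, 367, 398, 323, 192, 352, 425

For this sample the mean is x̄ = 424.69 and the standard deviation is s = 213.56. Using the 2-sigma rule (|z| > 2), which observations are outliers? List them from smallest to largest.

861, 973

Cutoffs at x̄ ± 2s: 424.69 ± 2·213.56 = [-2.43, 851.81].
861: z = 2.04, |z| > 2 → outlier.
973: z = 2.57, |z| > 2 → outlier.
Every other value lies within [-2.43, 851.81].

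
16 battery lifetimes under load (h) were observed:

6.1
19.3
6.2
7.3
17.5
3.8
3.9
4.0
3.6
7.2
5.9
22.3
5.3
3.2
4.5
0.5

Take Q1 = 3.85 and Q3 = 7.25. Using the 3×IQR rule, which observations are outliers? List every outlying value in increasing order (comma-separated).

17.5, 19.3, 22.3

IQR = Q3 − Q1 = 7.25 − 3.85 = 3.40.
Lower fence = Q1 − 3·IQR = 3.85 − 10.20 = -6.35.
Upper fence = Q3 + 3·IQR = 7.25 + 10.20 = 17.45.
17.5 > 17.45 → outlier.
19.3 > 17.45 → outlier.
22.3 > 17.45 → outlier.
All remaining values lie within [-6.35, 17.45].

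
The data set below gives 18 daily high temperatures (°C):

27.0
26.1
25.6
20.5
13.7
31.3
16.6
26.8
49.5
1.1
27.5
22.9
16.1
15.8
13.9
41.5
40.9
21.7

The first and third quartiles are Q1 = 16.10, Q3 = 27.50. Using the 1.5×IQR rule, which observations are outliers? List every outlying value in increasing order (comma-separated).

49.5

IQR = Q3 − Q1 = 27.50 − 16.10 = 11.40.
Lower fence = Q1 − 1.5·IQR = 16.10 − 17.10 = -1.00.
Upper fence = Q3 + 1.5·IQR = 27.50 + 17.10 = 44.60.
49.5 > 44.60 → outlier.
All remaining values lie within [-1.00, 44.60].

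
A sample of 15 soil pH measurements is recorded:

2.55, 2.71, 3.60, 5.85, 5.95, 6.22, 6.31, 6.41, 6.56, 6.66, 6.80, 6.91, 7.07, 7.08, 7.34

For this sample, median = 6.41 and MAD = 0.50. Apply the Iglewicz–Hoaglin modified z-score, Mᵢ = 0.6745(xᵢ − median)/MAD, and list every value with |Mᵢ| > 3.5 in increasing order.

2.55, 2.71, 3.60

|Mᵢ| > 3.5 ⇔ |xᵢ − 6.41| > 3.5·0.50/0.6745 = 2.59.
So outliers lie outside [3.82, 9.00].
2.55: M = -5.21 → outlier.
2.71: M = -4.99 → outlier.
3.60: M = -3.79 → outlier.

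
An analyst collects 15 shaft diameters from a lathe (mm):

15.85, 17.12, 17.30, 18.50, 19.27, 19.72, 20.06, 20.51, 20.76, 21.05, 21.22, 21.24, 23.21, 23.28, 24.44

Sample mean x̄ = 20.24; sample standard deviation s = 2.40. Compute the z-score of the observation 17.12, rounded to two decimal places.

-1.30

z = (17.12 − 20.24) / 2.40 = -1.30.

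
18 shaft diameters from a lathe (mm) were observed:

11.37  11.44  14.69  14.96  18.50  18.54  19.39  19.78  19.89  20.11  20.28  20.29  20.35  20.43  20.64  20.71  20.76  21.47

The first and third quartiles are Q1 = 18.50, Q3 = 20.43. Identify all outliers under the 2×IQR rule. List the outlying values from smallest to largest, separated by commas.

IQR = Q3 − Q1 = 20.43 − 18.50 = 1.93.
Lower fence = Q1 − 2·IQR = 18.50 − 3.86 = 14.64.
Upper fence = Q3 + 2·IQR = 20.43 + 3.86 = 24.29.
11.37 < 14.64 → outlier.
11.44 < 14.64 → outlier.
All remaining values lie within [14.64, 24.29].

11.37, 11.44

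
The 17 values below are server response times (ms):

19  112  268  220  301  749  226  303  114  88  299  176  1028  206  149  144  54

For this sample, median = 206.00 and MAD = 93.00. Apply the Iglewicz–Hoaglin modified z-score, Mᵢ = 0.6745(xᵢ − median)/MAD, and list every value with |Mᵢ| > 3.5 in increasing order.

|Mᵢ| > 3.5 ⇔ |xᵢ − 206.00| > 3.5·93.00/0.6745 = 482.58.
So outliers lie outside [-276.58, 688.58].
749: M = 3.94 → outlier.
1028: M = 5.96 → outlier.

749, 1028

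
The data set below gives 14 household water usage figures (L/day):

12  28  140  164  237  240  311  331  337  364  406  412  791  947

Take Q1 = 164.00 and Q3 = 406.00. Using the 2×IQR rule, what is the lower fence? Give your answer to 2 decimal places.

IQR = Q3 − Q1 = 406.00 − 164.00 = 242.00.
Lower fence = Q1 − 2·IQR = 164.00 − 484.00 = -320.00.
Upper fence = Q3 + 2·IQR = 406.00 + 484.00 = 890.00.

-320.00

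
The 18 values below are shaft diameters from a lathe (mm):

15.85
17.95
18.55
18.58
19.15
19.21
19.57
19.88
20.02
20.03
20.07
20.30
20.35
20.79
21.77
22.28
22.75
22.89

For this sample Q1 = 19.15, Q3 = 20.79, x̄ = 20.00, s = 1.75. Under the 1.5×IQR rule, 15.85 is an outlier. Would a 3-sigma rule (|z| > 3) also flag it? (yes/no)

no

z = (15.85 − 20.00) / 1.75 = -2.37.
|z| = 2.37 ≤ 3.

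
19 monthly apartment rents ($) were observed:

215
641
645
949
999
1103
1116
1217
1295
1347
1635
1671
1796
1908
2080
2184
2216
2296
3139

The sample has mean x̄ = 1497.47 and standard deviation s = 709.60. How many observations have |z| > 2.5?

0

Cutoffs: x̄ ± 2.5s = [-276.53, 3271.47].
Every value lies within the cutoffs.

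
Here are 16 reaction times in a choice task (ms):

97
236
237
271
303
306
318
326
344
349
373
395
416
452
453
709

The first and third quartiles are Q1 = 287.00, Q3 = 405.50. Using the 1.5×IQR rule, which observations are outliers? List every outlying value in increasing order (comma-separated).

97, 709

IQR = Q3 − Q1 = 405.50 − 287.00 = 118.50.
Lower fence = Q1 − 1.5·IQR = 287.00 − 177.75 = 109.25.
Upper fence = Q3 + 1.5·IQR = 405.50 + 177.75 = 583.25.
97 < 109.25 → outlier.
709 > 583.25 → outlier.
All remaining values lie within [109.25, 583.25].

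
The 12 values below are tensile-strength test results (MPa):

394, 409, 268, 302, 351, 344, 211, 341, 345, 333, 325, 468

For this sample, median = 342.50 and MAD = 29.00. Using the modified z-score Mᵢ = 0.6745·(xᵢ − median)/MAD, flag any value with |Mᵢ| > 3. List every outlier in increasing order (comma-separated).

211

|Mᵢ| > 3 ⇔ |xᵢ − 342.50| > 3·29.00/0.6745 = 128.98.
So outliers lie outside [213.52, 471.48].
211: M = -3.06 → outlier.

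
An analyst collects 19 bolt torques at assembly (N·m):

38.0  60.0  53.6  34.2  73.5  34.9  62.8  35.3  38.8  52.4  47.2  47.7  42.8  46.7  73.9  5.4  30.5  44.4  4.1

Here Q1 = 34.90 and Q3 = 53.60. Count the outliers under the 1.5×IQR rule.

IQR = 18.70; fences at 34.90 − 28.05 = 6.85 and 53.60 + 28.05 = 81.65.
Outside the cutoffs: 4.1, 5.4.

2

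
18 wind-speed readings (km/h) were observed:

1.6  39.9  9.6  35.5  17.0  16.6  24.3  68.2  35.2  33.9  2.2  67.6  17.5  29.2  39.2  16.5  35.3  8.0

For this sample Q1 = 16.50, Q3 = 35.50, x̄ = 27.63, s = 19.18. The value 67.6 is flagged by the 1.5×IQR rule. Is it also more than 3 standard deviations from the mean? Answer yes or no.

no

z = (67.6 − 27.63) / 19.18 = 2.08.
|z| = 2.08 ≤ 3.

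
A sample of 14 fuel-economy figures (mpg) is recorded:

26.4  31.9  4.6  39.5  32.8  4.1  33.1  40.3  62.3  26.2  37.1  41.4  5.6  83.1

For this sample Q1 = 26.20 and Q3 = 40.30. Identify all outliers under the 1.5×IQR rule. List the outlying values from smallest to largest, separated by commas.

4.1, 4.6, 62.3, 83.1

IQR = Q3 − Q1 = 40.30 − 26.20 = 14.10.
Lower fence = Q1 − 1.5·IQR = 26.20 − 21.15 = 5.05.
Upper fence = Q3 + 1.5·IQR = 40.30 + 21.15 = 61.45.
4.1 < 5.05 → outlier.
4.6 < 5.05 → outlier.
62.3 > 61.45 → outlier.
83.1 > 61.45 → outlier.
All remaining values lie within [5.05, 61.45].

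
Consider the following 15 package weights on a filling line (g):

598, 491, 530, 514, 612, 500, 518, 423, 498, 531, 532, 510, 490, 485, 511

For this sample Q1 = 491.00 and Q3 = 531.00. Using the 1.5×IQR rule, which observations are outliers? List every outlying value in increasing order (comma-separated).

423, 598, 612

IQR = Q3 − Q1 = 531.00 − 491.00 = 40.00.
Lower fence = Q1 − 1.5·IQR = 491.00 − 60.00 = 431.00.
Upper fence = Q3 + 1.5·IQR = 531.00 + 60.00 = 591.00.
423 < 431.00 → outlier.
598 > 591.00 → outlier.
612 > 591.00 → outlier.
All remaining values lie within [431.00, 591.00].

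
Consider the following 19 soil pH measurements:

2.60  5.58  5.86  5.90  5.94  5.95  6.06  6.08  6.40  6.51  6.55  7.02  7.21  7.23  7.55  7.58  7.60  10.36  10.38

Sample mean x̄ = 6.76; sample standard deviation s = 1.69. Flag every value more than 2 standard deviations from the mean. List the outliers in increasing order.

2.60, 10.36, 10.38

Cutoffs at x̄ ± 2s: 6.76 ± 2·1.69 = [3.38, 10.14].
2.60: z = -2.46, |z| > 2 → outlier.
10.36: z = 2.13, |z| > 2 → outlier.
10.38: z = 2.14, |z| > 2 → outlier.
Every other value lies within [3.38, 10.14].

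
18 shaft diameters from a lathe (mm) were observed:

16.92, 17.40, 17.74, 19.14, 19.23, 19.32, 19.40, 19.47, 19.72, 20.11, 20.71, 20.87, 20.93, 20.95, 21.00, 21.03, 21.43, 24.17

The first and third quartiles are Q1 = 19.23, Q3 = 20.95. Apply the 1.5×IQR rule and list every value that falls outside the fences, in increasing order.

IQR = Q3 − Q1 = 20.95 − 19.23 = 1.72.
Lower fence = Q1 − 1.5·IQR = 19.23 − 2.58 = 16.65.
Upper fence = Q3 + 1.5·IQR = 20.95 + 2.58 = 23.53.
24.17 > 23.53 → outlier.
All remaining values lie within [16.65, 23.53].

24.17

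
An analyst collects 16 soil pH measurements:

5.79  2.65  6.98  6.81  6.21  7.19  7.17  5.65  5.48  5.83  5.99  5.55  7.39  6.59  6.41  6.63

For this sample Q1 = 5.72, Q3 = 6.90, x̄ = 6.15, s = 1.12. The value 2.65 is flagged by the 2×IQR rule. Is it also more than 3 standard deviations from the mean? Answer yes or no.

z = (2.65 − 6.15) / 1.12 = -3.13.
|z| = 3.13 > 3.

yes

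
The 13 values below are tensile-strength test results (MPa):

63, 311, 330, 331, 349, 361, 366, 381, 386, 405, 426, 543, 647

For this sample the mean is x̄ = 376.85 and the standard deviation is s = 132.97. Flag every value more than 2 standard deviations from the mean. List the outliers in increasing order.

63, 647

Cutoffs at x̄ ± 2s: 376.85 ± 2·132.97 = [110.91, 642.79].
63: z = -2.36, |z| > 2 → outlier.
647: z = 2.03, |z| > 2 → outlier.
Every other value lies within [110.91, 642.79].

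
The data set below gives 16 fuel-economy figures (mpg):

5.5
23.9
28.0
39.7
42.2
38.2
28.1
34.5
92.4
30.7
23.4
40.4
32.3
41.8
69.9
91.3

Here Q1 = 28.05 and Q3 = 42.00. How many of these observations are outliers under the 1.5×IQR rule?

IQR = 13.95; fences at 28.05 − 20.925 = 7.125 and 42.00 + 20.925 = 62.925.
Outside the cutoffs: 5.5, 69.9, 91.3, 92.4.

4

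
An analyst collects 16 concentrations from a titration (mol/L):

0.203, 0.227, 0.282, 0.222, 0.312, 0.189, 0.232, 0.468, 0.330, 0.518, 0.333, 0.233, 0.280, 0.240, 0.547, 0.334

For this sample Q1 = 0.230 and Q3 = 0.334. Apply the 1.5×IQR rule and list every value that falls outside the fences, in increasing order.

IQR = Q3 − Q1 = 0.334 − 0.230 = 0.104.
Lower fence = Q1 − 1.5·IQR = 0.230 − 0.156 = 0.074.
Upper fence = Q3 + 1.5·IQR = 0.334 + 0.156 = 0.490.
0.518 > 0.490 → outlier.
0.547 > 0.490 → outlier.
All remaining values lie within [0.074, 0.490].

0.518, 0.547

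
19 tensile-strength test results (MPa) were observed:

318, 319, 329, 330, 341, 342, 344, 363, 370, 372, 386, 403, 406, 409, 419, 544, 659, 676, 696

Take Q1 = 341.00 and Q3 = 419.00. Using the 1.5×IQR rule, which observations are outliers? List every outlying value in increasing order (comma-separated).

IQR = Q3 − Q1 = 419.00 − 341.00 = 78.00.
Lower fence = Q1 − 1.5·IQR = 341.00 − 117.00 = 224.00.
Upper fence = Q3 + 1.5·IQR = 419.00 + 117.00 = 536.00.
544 > 536.00 → outlier.
659 > 536.00 → outlier.
676 > 536.00 → outlier.
696 > 536.00 → outlier.
All remaining values lie within [224.00, 536.00].

544, 659, 676, 696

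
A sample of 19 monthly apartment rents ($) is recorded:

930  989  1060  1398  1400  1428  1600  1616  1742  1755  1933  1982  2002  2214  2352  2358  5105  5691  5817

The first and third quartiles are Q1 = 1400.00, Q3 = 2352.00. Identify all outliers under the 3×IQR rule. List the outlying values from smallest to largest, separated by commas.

5691, 5817

IQR = Q3 − Q1 = 2352.00 − 1400.00 = 952.00.
Lower fence = Q1 − 3·IQR = 1400.00 − 2856.00 = -1456.00.
Upper fence = Q3 + 3·IQR = 2352.00 + 2856.00 = 5208.00.
5691 > 5208.00 → outlier.
5817 > 5208.00 → outlier.
All remaining values lie within [-1456.00, 5208.00].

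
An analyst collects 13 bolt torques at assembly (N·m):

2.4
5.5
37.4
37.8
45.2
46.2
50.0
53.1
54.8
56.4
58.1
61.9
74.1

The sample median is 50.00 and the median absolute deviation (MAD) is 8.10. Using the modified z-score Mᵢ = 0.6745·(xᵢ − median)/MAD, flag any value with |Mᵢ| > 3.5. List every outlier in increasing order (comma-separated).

2.4, 5.5

|Mᵢ| > 3.5 ⇔ |xᵢ − 50.00| > 3.5·8.10/0.6745 = 42.03.
So outliers lie outside [7.97, 92.03].
2.4: M = -3.96 → outlier.
5.5: M = -3.71 → outlier.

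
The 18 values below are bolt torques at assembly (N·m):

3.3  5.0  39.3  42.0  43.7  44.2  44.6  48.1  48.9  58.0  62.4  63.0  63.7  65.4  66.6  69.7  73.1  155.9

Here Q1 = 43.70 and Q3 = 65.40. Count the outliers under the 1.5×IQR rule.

3

IQR = 21.70; fences at 43.70 − 32.55 = 11.15 and 65.40 + 32.55 = 97.95.
Outside the cutoffs: 3.3, 5.0, 155.9.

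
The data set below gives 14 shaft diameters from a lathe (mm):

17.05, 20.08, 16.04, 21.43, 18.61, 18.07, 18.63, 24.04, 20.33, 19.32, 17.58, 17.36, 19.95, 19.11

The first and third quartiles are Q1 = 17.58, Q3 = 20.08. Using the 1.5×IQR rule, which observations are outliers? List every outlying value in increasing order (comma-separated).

24.04

IQR = Q3 − Q1 = 20.08 − 17.58 = 2.50.
Lower fence = Q1 − 1.5·IQR = 17.58 − 3.75 = 13.83.
Upper fence = Q3 + 1.5·IQR = 20.08 + 3.75 = 23.83.
24.04 > 23.83 → outlier.
All remaining values lie within [13.83, 23.83].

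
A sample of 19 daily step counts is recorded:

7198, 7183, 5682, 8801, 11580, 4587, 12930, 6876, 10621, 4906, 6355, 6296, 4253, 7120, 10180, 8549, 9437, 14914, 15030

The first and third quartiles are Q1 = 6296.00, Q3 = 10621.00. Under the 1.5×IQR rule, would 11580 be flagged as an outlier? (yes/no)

IQR = Q3 − Q1 = 10621.00 − 6296.00 = 4325.00.
Lower fence = Q1 − 1.5·IQR = 6296.00 − 6487.50 = -191.50.
Upper fence = Q3 + 1.5·IQR = 10621.00 + 6487.50 = 17108.50.
11580 lies within [-191.50, 17108.50].

no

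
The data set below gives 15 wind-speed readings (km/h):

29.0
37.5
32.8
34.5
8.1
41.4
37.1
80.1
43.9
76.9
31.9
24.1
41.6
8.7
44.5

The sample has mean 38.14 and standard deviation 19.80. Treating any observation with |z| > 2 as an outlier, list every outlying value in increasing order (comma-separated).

80.1

Cutoffs at x̄ ± 2s: 38.14 ± 2·19.80 = [-1.46, 77.74].
80.1: z = 2.12, |z| > 2 → outlier.
Every other value lies within [-1.46, 77.74].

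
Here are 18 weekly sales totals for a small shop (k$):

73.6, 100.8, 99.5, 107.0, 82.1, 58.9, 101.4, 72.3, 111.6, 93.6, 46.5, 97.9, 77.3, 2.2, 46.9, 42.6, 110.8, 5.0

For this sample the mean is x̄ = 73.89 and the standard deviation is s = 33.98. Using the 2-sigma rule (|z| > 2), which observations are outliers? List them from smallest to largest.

2.2, 5.0

Cutoffs at x̄ ± 2s: 73.89 ± 2·33.98 = [5.93, 141.85].
2.2: z = -2.11, |z| > 2 → outlier.
5.0: z = -2.03, |z| > 2 → outlier.
Every other value lies within [5.93, 141.85].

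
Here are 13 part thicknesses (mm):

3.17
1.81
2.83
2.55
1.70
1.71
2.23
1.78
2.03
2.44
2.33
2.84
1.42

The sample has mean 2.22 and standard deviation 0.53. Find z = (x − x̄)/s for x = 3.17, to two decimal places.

1.79

z = (3.17 − 2.22) / 0.53 = 1.79.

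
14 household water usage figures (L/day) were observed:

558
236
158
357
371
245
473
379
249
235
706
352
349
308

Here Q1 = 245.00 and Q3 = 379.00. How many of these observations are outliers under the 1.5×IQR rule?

IQR = 134.00; fences at 245.00 − 201.00 = 44.00 and 379.00 + 201.00 = 580.00.
Outside the cutoffs: 706.

1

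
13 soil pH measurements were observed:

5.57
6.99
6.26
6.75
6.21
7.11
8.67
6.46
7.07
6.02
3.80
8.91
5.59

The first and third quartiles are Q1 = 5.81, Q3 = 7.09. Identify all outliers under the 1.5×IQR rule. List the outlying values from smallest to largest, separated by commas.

IQR = Q3 − Q1 = 7.09 − 5.81 = 1.28.
Lower fence = Q1 − 1.5·IQR = 5.81 − 1.92 = 3.89.
Upper fence = Q3 + 1.5·IQR = 7.09 + 1.92 = 9.01.
3.80 < 3.89 → outlier.
All remaining values lie within [3.89, 9.01].

3.80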